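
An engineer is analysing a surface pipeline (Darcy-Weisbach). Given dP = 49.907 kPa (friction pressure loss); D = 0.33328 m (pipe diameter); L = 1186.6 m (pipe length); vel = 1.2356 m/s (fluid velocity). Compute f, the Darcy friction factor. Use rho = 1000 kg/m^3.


f = dP*1000 / ((L/D)*(rho*vel^2/2))
f = 49.907*1000 / ((1186.6/0.33328)*(1000*1.2356^2/2))
f = 0.018363


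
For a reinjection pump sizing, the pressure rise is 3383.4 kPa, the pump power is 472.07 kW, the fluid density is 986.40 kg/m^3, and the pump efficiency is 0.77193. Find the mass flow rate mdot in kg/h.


mdot = P_pump * rho * eta / dP
mdot = 472.07 * 986.40 * 0.77193 / 3383.4
mdot = 106.2390 kg/s
Convert: 106.2390 kg/s * 3600.0 = 3.8246e+05 kg/h
mdot = 3.8246e+05 kg/h


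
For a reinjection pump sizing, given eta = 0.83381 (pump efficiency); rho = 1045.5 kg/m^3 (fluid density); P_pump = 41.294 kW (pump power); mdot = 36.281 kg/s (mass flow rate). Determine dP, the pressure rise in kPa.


dP = P_pump * rho * eta / mdot
dP = 41.294 * 1045.5 * 0.83381 / 36.281
dP = 992.20 kPa


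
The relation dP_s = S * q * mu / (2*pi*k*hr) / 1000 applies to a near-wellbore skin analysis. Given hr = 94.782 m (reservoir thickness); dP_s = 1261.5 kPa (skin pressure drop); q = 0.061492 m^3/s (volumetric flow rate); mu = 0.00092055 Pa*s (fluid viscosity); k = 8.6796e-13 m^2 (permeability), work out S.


S = dP_s * 1000 * 2*pi*k*hr / (q*mu)
S = 1261.5 * 1000 * 2*pi*8.6796e-13*94.782 / (0.061492*0.00092055)
S = 11.519


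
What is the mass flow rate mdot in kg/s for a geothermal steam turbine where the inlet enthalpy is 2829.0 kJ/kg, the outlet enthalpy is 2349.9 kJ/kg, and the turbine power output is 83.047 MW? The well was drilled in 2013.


mdot = P * 1000 / (h_in - h_out)
mdot = 83.047 * 1000 / (2829.0 - 2349.9)
mdot = 173.34 kg/s


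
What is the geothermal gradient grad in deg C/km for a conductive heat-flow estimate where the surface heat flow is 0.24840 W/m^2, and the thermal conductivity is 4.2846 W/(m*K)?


grad = q * 1000 / k
grad = 0.24840 * 1000 / 4.2846
grad = 57.975 deg C/km


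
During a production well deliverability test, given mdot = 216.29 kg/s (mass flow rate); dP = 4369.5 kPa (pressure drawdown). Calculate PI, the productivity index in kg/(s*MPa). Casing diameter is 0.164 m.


PI = mdot * 1000 / dP
PI = 216.29 * 1000 / 4369.5
PI = 49.500 kg/(s*MPa)


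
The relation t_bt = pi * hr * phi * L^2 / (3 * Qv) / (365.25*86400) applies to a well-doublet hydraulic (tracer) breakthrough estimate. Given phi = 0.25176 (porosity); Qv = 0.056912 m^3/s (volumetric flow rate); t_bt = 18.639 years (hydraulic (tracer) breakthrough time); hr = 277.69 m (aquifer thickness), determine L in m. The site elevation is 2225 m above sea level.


L = sqrt(t_bt*365.25*86400*3*Qv / (pi*hr*phi))
L = sqrt(18.639*365.25*86400*3*0.056912 / (pi*277.69*0.25176))
L = 676.20 m


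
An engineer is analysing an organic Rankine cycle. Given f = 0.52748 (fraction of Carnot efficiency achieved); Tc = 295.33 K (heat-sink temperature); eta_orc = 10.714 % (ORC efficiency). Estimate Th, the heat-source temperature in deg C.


Th = Tc / (1 - (eta_orc/100)/f)
Th = 295.33 / (1 - (10.714/100)/0.52748)
Th = 370.6063 K
Convert to deg C: 370.6063 - 273.15 = 97.456 deg C
Th = 97.456 deg C


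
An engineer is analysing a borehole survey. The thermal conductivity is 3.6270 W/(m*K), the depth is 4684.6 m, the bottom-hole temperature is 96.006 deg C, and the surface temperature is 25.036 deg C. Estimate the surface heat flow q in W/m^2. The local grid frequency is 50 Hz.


Step 1: grad = (T_d - T_surf)/d * 1000 = (96.006 - 25.036)/4684.6 * 1000 = 15.14964 deg C/km
Step 2: q = k * grad / 1000 = 3.627 * 15.14964 / 1000 = 0.054948 W/m^2
q = 0.054948 W/m^2


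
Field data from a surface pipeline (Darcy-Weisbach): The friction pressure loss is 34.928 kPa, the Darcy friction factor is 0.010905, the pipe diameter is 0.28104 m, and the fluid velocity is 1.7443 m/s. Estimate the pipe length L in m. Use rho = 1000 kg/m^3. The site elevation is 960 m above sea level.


L = dP*1000*D / (f*rho*vel^2/2)
L = 34.928*1000*0.28104 / (0.010905*1000*1.7443^2/2)
L = 591.70 m


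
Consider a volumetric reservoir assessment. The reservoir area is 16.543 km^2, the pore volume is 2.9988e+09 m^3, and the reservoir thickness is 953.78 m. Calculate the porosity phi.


phi = Vp / (A * 1e6 * hr)
phi = 2.9988e+09 / (16.543 * 1e6 * 953.78)
phi = 0.19006


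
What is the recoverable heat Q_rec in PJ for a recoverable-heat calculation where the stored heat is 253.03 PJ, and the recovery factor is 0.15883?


Q_rec = Q_s * RF
Q_rec = 253.03 * 0.15883
Q_rec = 40.189 PJ


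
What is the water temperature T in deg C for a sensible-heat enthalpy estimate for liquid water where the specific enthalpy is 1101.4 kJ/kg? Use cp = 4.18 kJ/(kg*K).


T = h / cp
T = 1101.4 / 4.18
T = 263.49 deg C


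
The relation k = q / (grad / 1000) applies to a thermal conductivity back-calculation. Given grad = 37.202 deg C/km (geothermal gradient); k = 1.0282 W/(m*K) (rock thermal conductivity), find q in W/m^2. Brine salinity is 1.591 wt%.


q = k * grad / 1000
q = 1.0282 * 37.202 / 1000
q = 0.038251 W/m^2


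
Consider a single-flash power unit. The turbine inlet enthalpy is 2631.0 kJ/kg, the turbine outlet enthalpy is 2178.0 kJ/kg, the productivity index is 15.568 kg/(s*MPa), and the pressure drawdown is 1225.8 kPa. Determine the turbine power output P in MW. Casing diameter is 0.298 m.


Step 1: mdot = PI * dP / 1000 = 15.568 * 1225.8 / 1000 = 19.08325 kg/s
Step 2: P = mdot*(h_in - h_out)/1000 = 19.08325*(2631.0 - 2178.0)/1000 = 8.6447 MW
P = 8.6447 MW


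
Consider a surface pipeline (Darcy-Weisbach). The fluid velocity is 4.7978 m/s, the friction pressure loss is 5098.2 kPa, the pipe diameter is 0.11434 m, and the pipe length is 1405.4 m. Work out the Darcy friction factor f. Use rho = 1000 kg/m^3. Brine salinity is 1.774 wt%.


f = dP*1000 / ((L/D)*(rho*vel^2/2))
f = 5098.2*1000 / ((1405.4/0.11434)*(1000*4.7978^2/2))
f = 0.036038


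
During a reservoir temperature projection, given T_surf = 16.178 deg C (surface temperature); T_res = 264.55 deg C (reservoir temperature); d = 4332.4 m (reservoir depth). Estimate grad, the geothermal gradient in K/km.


grad = (T_res - T_surf) / d * 1000
grad = (264.55 - 16.178) / 4332.4 * 1000
grad = 57.32896 deg C/km
Convert: 57.32896 deg C/km * 1.0 = 57.329 K/km
grad = 57.329 K/km


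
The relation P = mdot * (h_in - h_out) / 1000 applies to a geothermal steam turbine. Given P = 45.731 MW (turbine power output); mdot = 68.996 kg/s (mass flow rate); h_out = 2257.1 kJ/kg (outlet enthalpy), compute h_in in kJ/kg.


h_in = h_out + P * 1000 / mdot
h_in = 2257.1 + 45.731 * 1000 / 68.996
h_in = 2919.9 kJ/kg


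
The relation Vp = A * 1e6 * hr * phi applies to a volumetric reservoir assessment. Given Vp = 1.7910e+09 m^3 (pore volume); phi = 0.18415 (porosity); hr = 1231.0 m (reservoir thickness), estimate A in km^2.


A = Vp / (1e6 * hr * phi)
A = 1.7910e+09 / (1e6 * 1231.0 * 0.18415)
A = 7.9007 km^2


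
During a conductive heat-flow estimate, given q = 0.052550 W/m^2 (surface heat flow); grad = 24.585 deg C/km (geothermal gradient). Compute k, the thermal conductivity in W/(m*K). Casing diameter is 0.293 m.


k = q * 1000 / grad
k = 0.052550 * 1000 / 24.585
k = 2.1375 W/(m*K)


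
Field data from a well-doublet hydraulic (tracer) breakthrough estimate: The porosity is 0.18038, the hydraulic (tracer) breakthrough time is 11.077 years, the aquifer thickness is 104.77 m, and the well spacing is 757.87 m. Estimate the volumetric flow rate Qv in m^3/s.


Qv = pi*hr*phi*L^2 / (3*t_bt*365.25*86400)
Qv = pi*104.77*0.18038*757.87^2 / (3*11.077*365.25*86400)
Qv = 0.032518 m^3/s


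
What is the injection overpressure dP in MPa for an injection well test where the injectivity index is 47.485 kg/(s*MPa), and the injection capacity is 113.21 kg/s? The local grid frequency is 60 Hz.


dP = mdot * 1000 / II
dP = 113.21 * 1000 / 47.485
dP = 2384.121 kPa
Convert: 2384.121 kPa * 0.001 = 2.3841 MPa
dP = 2.3841 MPa


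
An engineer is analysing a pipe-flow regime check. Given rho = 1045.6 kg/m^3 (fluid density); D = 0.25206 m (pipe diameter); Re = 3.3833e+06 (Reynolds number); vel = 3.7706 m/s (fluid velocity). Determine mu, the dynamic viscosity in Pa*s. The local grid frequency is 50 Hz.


mu = rho * vel * D / Re
mu = 1045.6 * 3.7706 * 0.25206 / 3.3833e+06
mu = 0.00029372 Pa*s


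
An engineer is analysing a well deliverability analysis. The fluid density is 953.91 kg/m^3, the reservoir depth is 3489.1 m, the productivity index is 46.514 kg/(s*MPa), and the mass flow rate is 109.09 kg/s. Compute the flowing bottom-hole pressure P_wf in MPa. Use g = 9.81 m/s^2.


Step 1: P_i = rho*g*h/1e6 = 953.91*9.81*3489.1/1e6 = 32.65050 MPa
Step 2: P_wf = P_i - mdot/PI = 32.65050 - 109.09/46.514 = 30.305 MPa
P_wf = 30.305 MPa


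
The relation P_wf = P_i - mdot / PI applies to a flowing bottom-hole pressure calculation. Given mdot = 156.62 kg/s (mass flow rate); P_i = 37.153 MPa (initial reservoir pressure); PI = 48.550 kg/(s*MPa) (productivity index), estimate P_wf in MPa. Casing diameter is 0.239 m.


P_wf = P_i - mdot / PI
P_wf = 37.153 - 156.62 / 48.550
P_wf = 33.927 MPa


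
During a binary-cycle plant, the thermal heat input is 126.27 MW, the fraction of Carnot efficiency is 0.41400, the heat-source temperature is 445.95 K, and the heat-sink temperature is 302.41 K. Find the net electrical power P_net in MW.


Step 1: eta = (1 - Tc/Th)*f = (1 - 302.41/445.95)*0.414 = 0.1332561
Step 2: P_net = eta * Q_in = 0.1332561 * 126.27 = 16.826 MW
P_net = 16.826 MW


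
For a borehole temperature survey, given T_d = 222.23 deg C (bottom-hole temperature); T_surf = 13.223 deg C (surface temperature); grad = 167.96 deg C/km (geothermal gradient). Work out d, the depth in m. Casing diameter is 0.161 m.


d = (T_d - T_surf) / grad * 1000
d = (222.23 - 13.223) / 167.96 * 1000
d = 1244.4 m


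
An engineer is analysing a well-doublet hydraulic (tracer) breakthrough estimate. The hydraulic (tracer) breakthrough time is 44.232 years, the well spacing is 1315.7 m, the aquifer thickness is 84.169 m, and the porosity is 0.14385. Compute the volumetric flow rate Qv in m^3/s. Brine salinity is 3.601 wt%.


Qv = pi*hr*phi*L^2 / (3*t_bt*365.25*86400)
Qv = pi*84.169*0.14385*1315.7^2 / (3*44.232*365.25*86400)
Qv = 0.015724 m^3/s


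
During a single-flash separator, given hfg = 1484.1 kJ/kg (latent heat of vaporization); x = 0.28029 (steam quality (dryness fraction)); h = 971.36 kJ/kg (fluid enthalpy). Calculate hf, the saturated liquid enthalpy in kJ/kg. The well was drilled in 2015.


hf = h - x * hfg
hf = 971.36 - 0.28029 * 1484.1
hf = 555.38 kJ/kg


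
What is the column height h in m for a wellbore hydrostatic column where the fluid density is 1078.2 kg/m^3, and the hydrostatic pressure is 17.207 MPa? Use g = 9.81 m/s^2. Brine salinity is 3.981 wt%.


h = P * 1e6 / (g * rho)
h = 17.207 * 1e6 / (9.81 * 1078.2)
h = 1626.8 m


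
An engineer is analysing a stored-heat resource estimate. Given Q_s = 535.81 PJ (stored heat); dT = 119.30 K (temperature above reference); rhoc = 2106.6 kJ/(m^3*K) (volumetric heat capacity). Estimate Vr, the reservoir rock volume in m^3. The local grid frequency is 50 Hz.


Vr = Q_s * 1e12 / (rhoc * dT)
Vr = 535.81 * 1e12 / (2106.6 * 119.30)
Vr = 2.1320e+09 m^3


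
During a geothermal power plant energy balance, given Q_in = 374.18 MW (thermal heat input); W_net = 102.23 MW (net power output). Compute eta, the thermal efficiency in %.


eta = W_net / Q_in * 100
eta = 102.23 / 374.18 * 100
eta = 27.321 %


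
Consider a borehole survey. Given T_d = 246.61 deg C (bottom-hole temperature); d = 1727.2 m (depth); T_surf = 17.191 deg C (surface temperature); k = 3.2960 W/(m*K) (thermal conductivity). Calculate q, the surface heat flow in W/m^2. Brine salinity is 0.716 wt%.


Step 1: grad = (T_d - T_surf)/d * 1000 = (246.61 - 17.191)/1727.2 * 1000 = 132.8271 deg C/km
Step 2: q = k * grad / 1000 = 3.296 * 132.8271 / 1000 = 0.43780 W/m^2
q = 0.43780 W/m^2


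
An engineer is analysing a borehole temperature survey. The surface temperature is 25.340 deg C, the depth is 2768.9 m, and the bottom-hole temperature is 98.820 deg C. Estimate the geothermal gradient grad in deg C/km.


grad = (T_d - T_surf) / d * 1000
grad = (98.820 - 25.340) / 2768.9 * 1000
grad = 26.538 deg C/km


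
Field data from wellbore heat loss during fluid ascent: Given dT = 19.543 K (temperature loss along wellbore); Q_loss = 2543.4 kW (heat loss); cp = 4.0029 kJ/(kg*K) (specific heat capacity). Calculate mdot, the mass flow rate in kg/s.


mdot = Q_loss / (cp * dT)
mdot = 2543.4 / (4.0029 * 19.543)
mdot = 32.512 kg/s


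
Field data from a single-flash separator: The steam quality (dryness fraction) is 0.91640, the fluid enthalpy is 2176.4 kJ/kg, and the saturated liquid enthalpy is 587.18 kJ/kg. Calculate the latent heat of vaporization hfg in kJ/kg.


hfg = (h - hf) / x
hfg = (2176.4 - 587.18) / 0.91640
hfg = 1734.2 kJ/kg


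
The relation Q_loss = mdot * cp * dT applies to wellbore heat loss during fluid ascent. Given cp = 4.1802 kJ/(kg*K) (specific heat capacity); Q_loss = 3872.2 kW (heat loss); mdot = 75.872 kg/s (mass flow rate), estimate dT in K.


dT = Q_loss / (mdot * cp)
dT = 3872.2 / (75.872 * 4.1802)
dT = 12.209 K


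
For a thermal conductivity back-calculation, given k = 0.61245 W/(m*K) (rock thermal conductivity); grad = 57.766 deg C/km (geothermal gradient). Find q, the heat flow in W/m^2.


q = k * grad / 1000
q = 0.61245 * 57.766 / 1000
q = 0.035379 W/m^2


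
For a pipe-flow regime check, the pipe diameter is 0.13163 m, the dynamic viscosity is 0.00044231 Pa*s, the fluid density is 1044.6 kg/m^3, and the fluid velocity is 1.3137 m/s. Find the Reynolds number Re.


Re = rho * vel * D / mu
Re = 1044.6 * 1.3137 * 0.13163 / 0.00044231
Re = 4.0839e+05


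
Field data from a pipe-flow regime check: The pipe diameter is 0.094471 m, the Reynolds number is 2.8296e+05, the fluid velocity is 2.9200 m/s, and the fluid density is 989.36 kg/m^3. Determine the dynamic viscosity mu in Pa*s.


mu = rho * vel * D / Re
mu = 989.36 * 2.9200 * 0.094471 / 2.8296e+05
mu = 0.00096452 Pa*s


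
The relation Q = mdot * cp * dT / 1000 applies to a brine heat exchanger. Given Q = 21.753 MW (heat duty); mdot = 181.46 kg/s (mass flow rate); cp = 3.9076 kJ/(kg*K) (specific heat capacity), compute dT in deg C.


dT = Q * 1000 / (mdot * cp)
dT = 21.753 * 1000 / (181.46 * 3.9076)
dT = 30.67808 K
Convert (temperature difference, 1 K = 1 deg C): 30.67808 K = 30.67808 deg C
dT = 30.678 deg C


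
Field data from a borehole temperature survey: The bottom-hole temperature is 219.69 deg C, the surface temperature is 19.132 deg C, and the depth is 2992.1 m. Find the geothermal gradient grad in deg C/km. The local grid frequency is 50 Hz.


grad = (T_d - T_surf) / d * 1000
grad = (219.69 - 19.132) / 2992.1 * 1000
grad = 67.029 deg C/km


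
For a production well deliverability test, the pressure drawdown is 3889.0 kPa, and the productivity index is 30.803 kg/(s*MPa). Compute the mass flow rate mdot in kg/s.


mdot = PI * dP / 1000
mdot = 30.803 * 3889.0 / 1000
mdot = 119.79 kg/s


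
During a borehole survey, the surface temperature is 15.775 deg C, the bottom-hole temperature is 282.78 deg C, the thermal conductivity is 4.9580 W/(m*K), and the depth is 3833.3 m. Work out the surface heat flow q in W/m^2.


Step 1: grad = (T_d - T_surf)/d * 1000 = (282.78 - 15.775)/3833.3 * 1000 = 69.65408 deg C/km
Step 2: q = k * grad / 1000 = 4.958 * 69.65408 / 1000 = 0.34534 W/m^2
q = 0.34534 W/m^2


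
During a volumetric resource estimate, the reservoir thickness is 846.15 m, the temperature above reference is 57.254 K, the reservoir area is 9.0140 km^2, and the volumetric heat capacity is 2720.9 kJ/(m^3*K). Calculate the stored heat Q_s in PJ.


Step 1: Vr = A*1e6*hr = 9.014*1e6*846.15 = 7.627196e+09 m^3
Step 2: Q_s = Vr*rhoc*dT/1e12 = 7.627196e+09*2720.9*57.254/1e12 = 1188.2 PJ
Q_s = 1188.2 PJ


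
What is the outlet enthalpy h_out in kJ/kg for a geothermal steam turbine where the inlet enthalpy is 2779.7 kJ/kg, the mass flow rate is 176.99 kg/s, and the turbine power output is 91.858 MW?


h_out = h_in - P * 1000 / mdot
h_out = 2779.7 - 91.858 * 1000 / 176.99
h_out = 2260.7 kJ/kg


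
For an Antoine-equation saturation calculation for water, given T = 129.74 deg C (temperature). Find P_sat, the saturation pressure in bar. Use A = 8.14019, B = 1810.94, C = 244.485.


P_sat = 10^(A - B/(C + T)) / 760 * 0.101325
P_sat = 10^(8.14019 - 1810.94/(244.485 + 129.74)) / 760 * 0.101325
P_sat = 0.2666360 MPa
Convert: 0.2666360 MPa * 10.0 = 2.6664 bar
P_sat = 2.6664 bar


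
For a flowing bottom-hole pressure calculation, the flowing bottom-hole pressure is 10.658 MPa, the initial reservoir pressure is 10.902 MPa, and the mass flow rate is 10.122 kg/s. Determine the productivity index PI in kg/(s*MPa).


PI = mdot / (P_i - P_wf)
PI = 10.122 / (10.902 - 10.658)
PI = 41.484 kg/(s*MPa)


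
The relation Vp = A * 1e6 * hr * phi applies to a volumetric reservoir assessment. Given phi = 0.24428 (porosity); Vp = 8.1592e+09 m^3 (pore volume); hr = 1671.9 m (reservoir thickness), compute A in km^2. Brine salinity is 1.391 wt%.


A = Vp / (1e6 * hr * phi)
A = 8.1592e+09 / (1e6 * 1671.9 * 0.24428)
A = 19.978 km^2


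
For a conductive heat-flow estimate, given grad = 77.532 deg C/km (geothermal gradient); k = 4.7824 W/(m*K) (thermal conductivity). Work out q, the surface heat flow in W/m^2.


q = k * grad / 1000
q = 4.7824 * 77.532 / 1000
q = 0.37079 W/m^2


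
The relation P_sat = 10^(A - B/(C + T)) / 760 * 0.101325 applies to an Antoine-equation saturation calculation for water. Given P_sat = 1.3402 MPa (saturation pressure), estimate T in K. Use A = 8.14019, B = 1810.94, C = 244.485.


T = B / (A - log10(P_sat * 760 / 0.101325)) - C
T = 1810.94 / (8.14019 - log10(1.3402 * 760 / 0.101325)) - 244.485
T = 193.1596 deg C
Convert to K: 193.1596 + 273.15 = 466.31 K
T = 466.31 K


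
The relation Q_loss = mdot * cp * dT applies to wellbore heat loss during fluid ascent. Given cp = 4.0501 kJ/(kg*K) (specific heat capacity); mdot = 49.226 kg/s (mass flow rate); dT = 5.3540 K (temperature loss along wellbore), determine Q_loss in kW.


Q_loss = mdot * cp * dT
Q_loss = 49.226 * 4.0501 * 5.3540
Q_loss = 1067.4 kW


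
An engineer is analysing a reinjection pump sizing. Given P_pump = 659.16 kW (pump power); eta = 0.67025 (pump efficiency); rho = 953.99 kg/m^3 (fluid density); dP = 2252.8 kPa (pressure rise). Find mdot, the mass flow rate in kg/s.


mdot = P_pump * rho * eta / dP
mdot = 659.16 * 953.99 * 0.67025 / 2252.8
mdot = 187.09 kg/s


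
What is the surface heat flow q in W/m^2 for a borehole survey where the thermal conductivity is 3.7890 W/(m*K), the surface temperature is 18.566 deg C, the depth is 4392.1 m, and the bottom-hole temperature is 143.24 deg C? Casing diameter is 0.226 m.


Step 1: grad = (T_d - T_surf)/d * 1000 = (143.24 - 18.566)/4392.1 * 1000 = 28.38597 deg C/km
Step 2: q = k * grad / 1000 = 3.789 * 28.38597 / 1000 = 0.10755 W/m^2
q = 0.10755 W/m^2


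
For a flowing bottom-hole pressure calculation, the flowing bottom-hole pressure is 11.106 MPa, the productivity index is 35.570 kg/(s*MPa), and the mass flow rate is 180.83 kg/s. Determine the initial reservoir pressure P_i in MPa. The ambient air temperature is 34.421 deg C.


P_i = P_wf + mdot / PI
P_i = 11.106 + 180.83 / 35.570
P_i = 16.190 MPa


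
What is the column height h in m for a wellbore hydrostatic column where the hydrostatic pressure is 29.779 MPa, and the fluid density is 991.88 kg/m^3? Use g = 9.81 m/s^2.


h = P * 1e6 / (g * rho)
h = 29.779 * 1e6 / (9.81 * 991.88)
h = 3060.4 m


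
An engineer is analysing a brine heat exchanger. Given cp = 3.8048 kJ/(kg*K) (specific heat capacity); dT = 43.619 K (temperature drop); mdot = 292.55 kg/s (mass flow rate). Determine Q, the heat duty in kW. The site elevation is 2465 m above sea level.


Q = mdot * cp * dT / 1000
Q = 292.55 * 3.8048 * 43.619 / 1000
Q = 48.55206 MW
Convert: 48.55206 MW * 1000.0 = 48552 kW
Q = 48552 kW


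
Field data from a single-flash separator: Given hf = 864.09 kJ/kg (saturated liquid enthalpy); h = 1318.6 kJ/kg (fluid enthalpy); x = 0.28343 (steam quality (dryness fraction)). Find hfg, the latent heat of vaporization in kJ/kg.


hfg = (h - hf) / x
hfg = (1318.6 - 864.09) / 0.28343
hfg = 1603.6 kJ/kg


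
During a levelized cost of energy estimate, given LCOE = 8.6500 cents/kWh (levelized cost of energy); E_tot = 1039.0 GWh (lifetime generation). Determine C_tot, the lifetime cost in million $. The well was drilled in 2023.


C_tot = LCOE / 100 * E_tot
C_tot = 8.6500 / 100 * 1039.0
C_tot = 89.874 million $


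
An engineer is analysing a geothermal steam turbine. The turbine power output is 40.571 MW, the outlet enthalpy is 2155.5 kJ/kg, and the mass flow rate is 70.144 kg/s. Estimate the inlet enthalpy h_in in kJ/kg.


h_in = h_out + P * 1000 / mdot
h_in = 2155.5 + 40.571 * 1000 / 70.144
h_in = 2733.9 kJ/kg


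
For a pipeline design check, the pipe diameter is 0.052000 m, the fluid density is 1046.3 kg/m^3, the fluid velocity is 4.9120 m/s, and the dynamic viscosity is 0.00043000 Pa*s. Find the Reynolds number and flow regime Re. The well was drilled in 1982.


Step 1: Re = rho*vel*D/mu = 1046.3*4.912*0.052/0.00043 = 6.2151e+05
Step 2: Re = 6.2151e+05 > 4000, so flow is turbulent.
Re = 6.2151e+05 (turbulent)


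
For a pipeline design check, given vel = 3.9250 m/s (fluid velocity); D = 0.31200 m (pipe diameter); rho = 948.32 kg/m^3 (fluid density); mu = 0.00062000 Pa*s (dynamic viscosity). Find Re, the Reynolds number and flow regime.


Step 1: Re = rho*vel*D/mu = 948.32*3.925*0.312/0.00062 = 1.8731e+06
Step 2: Re = 1.8731e+06 > 4000, so flow is turbulent.
Re = 1.8731e+06 (turbulent)


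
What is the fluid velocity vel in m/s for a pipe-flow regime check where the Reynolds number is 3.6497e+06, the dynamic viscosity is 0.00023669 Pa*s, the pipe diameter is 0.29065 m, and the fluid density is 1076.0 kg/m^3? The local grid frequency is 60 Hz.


vel = Re * mu / (rho * D)
vel = 3.6497e+06 * 0.00023669 / (1076.0 * 0.29065)
vel = 2.7622 m/s


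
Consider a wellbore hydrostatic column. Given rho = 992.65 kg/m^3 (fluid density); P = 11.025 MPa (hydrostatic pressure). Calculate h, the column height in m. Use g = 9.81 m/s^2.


h = P * 1e6 / (g * rho)
h = 11.025 * 1e6 / (9.81 * 992.65)
h = 1132.2 m


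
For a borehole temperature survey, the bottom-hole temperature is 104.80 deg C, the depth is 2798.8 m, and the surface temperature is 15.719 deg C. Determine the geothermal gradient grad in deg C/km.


grad = (T_d - T_surf) / d * 1000
grad = (104.80 - 15.719) / 2798.8 * 1000
grad = 31.828 deg C/km


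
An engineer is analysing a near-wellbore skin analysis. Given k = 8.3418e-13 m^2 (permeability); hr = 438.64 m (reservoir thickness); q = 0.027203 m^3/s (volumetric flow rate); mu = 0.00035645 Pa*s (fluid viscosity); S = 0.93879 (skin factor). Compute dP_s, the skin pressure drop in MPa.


dP_s = S * q * mu / (2*pi*k*hr) / 1000
dP_s = 0.93879 * 0.027203 * 0.00035645 / (2*pi*8.3418e-13*438.64) / 1000
dP_s = 3.959460 kPa
Convert: 3.959460 kPa * 0.001 = 0.0039595 MPa
dP_s = 0.0039595 MPa


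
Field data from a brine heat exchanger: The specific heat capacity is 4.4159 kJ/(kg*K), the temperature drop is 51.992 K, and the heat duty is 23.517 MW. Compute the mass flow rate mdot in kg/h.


mdot = Q * 1000 / (cp * dT)
mdot = 23.517 * 1000 / (4.4159 * 51.992)
mdot = 102.4298 kg/s
Convert: 102.4298 kg/s * 3600.0 = 3.6875e+05 kg/h
mdot = 3.6875e+05 kg/h


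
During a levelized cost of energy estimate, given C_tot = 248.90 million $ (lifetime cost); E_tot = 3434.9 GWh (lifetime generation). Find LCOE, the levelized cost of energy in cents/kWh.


LCOE = C_tot / E_tot * 100
LCOE = 248.90 / 3434.9 * 100
LCOE = 7.2462 cents/kWh


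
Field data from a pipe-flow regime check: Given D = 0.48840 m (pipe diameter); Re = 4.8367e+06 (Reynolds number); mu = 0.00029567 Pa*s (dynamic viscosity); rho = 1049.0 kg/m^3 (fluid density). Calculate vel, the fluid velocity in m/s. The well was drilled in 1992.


vel = Re * mu / (rho * D)
vel = 4.8367e+06 * 0.00029567 / (1049.0 * 0.48840)
vel = 2.7913 m/s


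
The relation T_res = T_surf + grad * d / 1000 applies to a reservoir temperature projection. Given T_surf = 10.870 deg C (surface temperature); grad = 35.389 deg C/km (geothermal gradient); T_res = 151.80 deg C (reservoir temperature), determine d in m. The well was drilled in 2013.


d = (T_res - T_surf) / grad * 1000
d = (151.80 - 10.870) / 35.389 * 1000
d = 3982.3 m


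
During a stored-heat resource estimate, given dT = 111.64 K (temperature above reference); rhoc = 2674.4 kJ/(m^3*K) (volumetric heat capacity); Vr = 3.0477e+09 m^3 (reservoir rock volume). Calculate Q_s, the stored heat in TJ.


Q_s = Vr * rhoc * dT / 1e12
Q_s = 3.0477e+09 * 2674.4 * 111.64 / 1e12
Q_s = 909.9518 PJ
Convert: 909.9518 PJ * 1000.0 = 9.0995e+05 TJ
Q_s = 9.0995e+05 TJ


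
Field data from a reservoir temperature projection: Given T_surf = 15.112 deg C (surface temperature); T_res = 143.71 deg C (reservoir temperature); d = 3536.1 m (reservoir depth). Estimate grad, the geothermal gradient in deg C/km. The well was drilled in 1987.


grad = (T_res - T_surf) / d * 1000
grad = (143.71 - 15.112) / 3536.1 * 1000
grad = 36.367 deg C/km


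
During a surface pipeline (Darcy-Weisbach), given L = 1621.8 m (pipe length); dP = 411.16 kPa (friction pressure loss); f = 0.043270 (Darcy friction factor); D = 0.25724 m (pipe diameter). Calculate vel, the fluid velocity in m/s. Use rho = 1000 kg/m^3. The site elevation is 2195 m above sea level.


vel = sqrt(dP*1000*2*D / (f*L*rho))
vel = sqrt(411.16*1000*2*0.25724 / (0.043270*1621.8*1000))
vel = 1.7362 m/s


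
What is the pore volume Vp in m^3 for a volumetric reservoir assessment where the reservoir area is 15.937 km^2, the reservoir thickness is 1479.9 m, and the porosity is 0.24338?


Vp = A * 1e6 * hr * phi
Vp = 15.937 * 1e6 * 1479.9 * 0.24338
Vp = 5.7402e+09 m^3


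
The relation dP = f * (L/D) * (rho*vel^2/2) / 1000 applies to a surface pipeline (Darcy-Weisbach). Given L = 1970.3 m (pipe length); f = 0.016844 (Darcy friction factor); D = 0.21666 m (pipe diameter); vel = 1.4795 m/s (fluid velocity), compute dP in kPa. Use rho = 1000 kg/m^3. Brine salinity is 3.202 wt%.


dP = f * (L/D) * (rho*vel^2/2) / 1000
dP = 0.016844 * (1970.3/0.21666) * (1000*1.4795^2/2) / 1000
dP = 167.65 kPa


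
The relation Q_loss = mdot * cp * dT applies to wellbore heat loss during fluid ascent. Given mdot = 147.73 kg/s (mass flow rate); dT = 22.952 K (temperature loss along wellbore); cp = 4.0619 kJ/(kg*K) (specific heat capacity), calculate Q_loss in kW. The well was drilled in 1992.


Q_loss = mdot * cp * dT
Q_loss = 147.73 * 4.0619 * 22.952
Q_loss = 13773 kW


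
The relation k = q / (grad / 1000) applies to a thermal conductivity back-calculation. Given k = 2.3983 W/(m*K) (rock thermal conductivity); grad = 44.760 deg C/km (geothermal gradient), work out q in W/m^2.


q = k * grad / 1000
q = 2.3983 * 44.760 / 1000
q = 0.10735 W/m^2


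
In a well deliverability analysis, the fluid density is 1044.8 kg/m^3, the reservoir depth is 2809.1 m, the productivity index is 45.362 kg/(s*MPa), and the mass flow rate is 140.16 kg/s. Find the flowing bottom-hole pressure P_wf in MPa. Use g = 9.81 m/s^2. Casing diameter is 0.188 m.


Step 1: P_i = rho*g*h/1e6 = 1044.8*9.81*2809.1/1e6 = 28.79184 MPa
Step 2: P_wf = P_i - mdot/PI = 28.79184 - 140.16/45.362 = 25.702 MPa
P_wf = 25.702 MPa


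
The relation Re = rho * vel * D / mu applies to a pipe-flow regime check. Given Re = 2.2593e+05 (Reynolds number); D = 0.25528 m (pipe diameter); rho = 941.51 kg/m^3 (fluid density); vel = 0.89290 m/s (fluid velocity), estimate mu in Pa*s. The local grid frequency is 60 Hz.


mu = rho * vel * D / Re
mu = 941.51 * 0.89290 * 0.25528 / 2.2593e+05
mu = 0.00094988 Pa*s


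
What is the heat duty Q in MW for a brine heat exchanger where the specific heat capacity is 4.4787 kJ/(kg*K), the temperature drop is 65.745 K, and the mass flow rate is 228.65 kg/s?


Q = mdot * cp * dT / 1000
Q = 228.65 * 4.4787 * 65.745 / 1000
Q = 67.326 MW


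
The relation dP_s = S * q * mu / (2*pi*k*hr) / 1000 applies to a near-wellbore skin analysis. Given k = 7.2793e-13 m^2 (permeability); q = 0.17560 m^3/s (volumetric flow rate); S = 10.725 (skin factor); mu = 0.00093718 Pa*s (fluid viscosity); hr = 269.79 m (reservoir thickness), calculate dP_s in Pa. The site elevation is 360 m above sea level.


dP_s = S * q * mu / (2*pi*k*hr) / 1000
dP_s = 10.725 * 0.17560 * 0.00093718 / (2*pi*7.2793e-13*269.79) / 1000
dP_s = 1430.374 kPa
Convert: 1430.374 kPa * 1000.0 = 1.4304e+06 Pa
dP_s = 1.4304e+06 Pa


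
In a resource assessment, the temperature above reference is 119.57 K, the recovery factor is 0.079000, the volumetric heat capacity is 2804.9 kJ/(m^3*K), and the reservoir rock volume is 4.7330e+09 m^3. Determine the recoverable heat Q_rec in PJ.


Step 1: Q_s = Vr*rhoc*dT/1e12 = 4.7330e+09*2804.9*119.57/1e12 = 1587.362 PJ
Step 2: Q_rec = Q_s * RF = 1587.362 * 0.079 = 125.40 PJ
Q_rec = 125.40 PJ


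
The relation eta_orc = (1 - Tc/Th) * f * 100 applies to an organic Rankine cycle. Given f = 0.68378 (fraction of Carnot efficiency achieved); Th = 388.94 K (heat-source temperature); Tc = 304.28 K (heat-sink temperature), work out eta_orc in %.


eta_orc = (1 - Tc/Th) * f * 100
eta_orc = (1 - 304.28/388.94) * 0.68378 * 100
eta_orc = 14.884 %


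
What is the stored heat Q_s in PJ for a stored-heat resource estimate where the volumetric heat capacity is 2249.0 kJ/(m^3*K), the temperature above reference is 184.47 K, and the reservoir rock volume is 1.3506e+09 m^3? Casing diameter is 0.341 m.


Q_s = Vr * rhoc * dT / 1e12
Q_s = 1.3506e+09 * 2249.0 * 184.47 / 1e12
Q_s = 560.33 PJ


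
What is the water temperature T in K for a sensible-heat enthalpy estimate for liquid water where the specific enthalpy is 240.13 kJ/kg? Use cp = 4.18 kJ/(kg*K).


T = h / cp
T = 240.13 / 4.18
T = 57.44737 deg C
Convert to K: 57.44737 + 273.15 = 330.60 K
T = 330.60 K


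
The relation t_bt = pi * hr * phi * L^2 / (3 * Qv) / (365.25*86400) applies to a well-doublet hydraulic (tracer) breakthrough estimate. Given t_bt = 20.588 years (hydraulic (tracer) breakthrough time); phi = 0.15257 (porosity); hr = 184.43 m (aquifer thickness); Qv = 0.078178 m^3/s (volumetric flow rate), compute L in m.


L = sqrt(t_bt*365.25*86400*3*Qv / (pi*hr*phi))
L = sqrt(20.588*365.25*86400*3*0.078178 / (pi*184.43*0.15257))
L = 1312.9 m


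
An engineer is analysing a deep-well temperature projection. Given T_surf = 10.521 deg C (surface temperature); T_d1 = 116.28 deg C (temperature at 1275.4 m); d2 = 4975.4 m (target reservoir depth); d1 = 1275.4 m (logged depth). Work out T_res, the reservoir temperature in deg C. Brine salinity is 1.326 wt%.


Step 1: grad = (T_d1 - T_surf)/d1 * 1000 = (116.28 - 10.521)/1275.4 * 1000 = 82.92222 deg C/km
Step 2: T_res = T_surf + grad*d2/1000 = 10.521 + 82.92222*4975.4/1000 = 423.09 deg C
T_res = 423.09 deg C


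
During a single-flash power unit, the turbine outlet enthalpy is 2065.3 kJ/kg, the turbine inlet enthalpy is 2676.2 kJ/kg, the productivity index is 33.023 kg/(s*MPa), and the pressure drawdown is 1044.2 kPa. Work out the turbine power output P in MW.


Step 1: mdot = PI * dP / 1000 = 33.023 * 1044.2 / 1000 = 34.48262 kg/s
Step 2: P = mdot*(h_in - h_out)/1000 = 34.48262*(2676.2 - 2065.3)/1000 = 21.065 MW
P = 21.065 MW


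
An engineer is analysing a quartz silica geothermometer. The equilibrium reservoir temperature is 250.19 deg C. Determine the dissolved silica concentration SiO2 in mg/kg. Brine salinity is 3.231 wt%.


SiO2 = 10^(5.19 - 1309/(T_eq + 273.15))
SiO2 = 10^(5.19 - 1309/(250.19 + 273.15))
SiO2 = 488.38 mg/kg


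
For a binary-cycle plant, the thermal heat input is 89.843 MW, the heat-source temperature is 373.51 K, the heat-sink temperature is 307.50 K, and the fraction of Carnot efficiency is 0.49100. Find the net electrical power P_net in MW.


Step 1: eta = (1 - Tc/Th)*f = (1 - 307.5/373.51)*0.491 = 0.08677387
Step 2: P_net = eta * Q_in = 0.08677387 * 89.843 = 7.7960 MW
P_net = 7.7960 MW


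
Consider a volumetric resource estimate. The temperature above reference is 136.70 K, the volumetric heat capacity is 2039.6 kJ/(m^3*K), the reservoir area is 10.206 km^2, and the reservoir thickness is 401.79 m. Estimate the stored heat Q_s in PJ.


Step 1: Vr = A*1e6*hr = 10.206*1e6*401.79 = 4.100669e+09 m^3
Step 2: Q_s = Vr*rhoc*dT/1e12 = 4.100669e+09*2039.6*136.7/1e12 = 1143.3 PJ
Q_s = 1143.3 PJ


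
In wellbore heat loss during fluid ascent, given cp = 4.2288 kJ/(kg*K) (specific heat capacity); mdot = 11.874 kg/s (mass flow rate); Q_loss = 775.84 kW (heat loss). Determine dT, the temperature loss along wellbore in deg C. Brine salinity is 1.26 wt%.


dT = Q_loss / (mdot * cp)
dT = 775.84 / (11.874 * 4.2288)
dT = 15.45105 K
Convert (temperature difference, 1 K = 1 deg C): 15.45105 K = 15.45105 deg C
dT = 15.451 deg C


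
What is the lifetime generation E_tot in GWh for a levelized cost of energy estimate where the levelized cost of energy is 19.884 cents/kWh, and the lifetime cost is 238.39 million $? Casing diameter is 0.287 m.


E_tot = C_tot / LCOE * 100
E_tot = 238.39 / 19.884 * 100
E_tot = 1198.9 GWh


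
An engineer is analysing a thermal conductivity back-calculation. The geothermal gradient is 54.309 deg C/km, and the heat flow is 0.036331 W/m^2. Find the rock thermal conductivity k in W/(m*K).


k = q / (grad / 1000)
k = 0.036331 / (54.309 / 1000)
k = 0.66897 W/(m*K)


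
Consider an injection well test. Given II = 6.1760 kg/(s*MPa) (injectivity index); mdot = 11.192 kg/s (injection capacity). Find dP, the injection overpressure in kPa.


dP = mdot * 1000 / II
dP = 11.192 * 1000 / 6.1760
dP = 1812.2 kPa


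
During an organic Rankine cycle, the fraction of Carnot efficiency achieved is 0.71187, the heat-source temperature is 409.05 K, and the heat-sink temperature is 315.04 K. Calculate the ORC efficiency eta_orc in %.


eta_orc = (1 - Tc/Th) * f * 100
eta_orc = (1 - 315.04/409.05) * 0.71187 * 100
eta_orc = 16.361 %


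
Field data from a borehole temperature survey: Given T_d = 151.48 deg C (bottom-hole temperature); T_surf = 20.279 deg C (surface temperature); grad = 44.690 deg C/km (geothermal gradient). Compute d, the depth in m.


d = (T_d - T_surf) / grad * 1000
d = (151.48 - 20.279) / 44.690 * 1000
d = 2935.8 m


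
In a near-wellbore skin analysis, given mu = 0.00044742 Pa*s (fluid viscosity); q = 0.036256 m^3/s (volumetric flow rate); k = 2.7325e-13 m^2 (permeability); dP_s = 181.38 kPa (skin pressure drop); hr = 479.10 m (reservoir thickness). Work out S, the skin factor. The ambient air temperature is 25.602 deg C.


S = dP_s * 1000 * 2*pi*k*hr / (q*mu)
S = 181.38 * 1000 * 2*pi*2.7325e-13*479.10 / (0.036256*0.00044742)
S = 9.1973


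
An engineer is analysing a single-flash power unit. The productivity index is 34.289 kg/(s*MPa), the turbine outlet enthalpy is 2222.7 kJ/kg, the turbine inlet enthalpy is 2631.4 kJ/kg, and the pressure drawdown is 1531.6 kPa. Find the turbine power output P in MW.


Step 1: mdot = PI * dP / 1000 = 34.289 * 1531.6 / 1000 = 52.51703 kg/s
Step 2: P = mdot*(h_in - h_out)/1000 = 52.51703*(2631.4 - 2222.7)/1000 = 21.464 MW
P = 21.464 MW


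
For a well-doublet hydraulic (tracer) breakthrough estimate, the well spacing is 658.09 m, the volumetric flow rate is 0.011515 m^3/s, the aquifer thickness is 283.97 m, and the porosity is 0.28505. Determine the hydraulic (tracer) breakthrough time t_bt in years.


t_bt = pi * hr * phi * L^2 / (3 * Qv) / (365.25*86400)
t_bt = pi * 283.97 * 0.28505 * 658.09^2 / (3 * 0.011515) / (365.25*86400)
t_bt = 101.02 years


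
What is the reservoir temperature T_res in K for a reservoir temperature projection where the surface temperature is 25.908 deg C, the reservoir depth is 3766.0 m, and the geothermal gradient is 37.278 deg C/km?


T_res = T_surf + grad * d / 1000
T_res = 25.908 + 37.278 * 3766.0 / 1000
T_res = 166.2969 deg C
Convert to K: 166.2969 + 273.15 = 439.45 K
T_res = 439.45 K


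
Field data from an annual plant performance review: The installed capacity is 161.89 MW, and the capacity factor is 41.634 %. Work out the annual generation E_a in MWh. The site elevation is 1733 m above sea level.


E_a = CF / 100 * cap * 8760
E_a = 41.634 / 100 * 161.89 * 8760
E_a = 5.9044e+05 MWh


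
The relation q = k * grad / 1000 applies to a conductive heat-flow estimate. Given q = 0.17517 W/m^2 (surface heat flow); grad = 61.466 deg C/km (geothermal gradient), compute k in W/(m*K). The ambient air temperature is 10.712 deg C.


k = q * 1000 / grad
k = 0.17517 * 1000 / 61.466
k = 2.8499 W/(m*K)


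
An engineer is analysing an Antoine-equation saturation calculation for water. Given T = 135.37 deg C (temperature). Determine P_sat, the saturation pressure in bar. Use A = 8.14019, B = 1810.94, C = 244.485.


P_sat = 10^(A - B/(C + T)) / 760 * 0.101325
P_sat = 10^(8.14019 - 1810.94/(244.485 + 135.37)) / 760 * 0.101325
P_sat = 0.3145157 MPa
Convert: 0.3145157 MPa * 10.0 = 3.1452 bar
P_sat = 3.1452 bar


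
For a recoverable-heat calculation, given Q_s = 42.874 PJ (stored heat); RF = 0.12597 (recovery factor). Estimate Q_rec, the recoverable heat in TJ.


Q_rec = Q_s * RF
Q_rec = 42.874 * 0.12597
Q_rec = 5.400838 PJ
Convert: 5.400838 PJ * 1000.0 = 5400.8 TJ
Q_rec = 5400.8 TJ


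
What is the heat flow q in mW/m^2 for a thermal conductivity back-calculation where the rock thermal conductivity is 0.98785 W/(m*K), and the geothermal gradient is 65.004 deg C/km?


q = k * grad / 1000
q = 0.98785 * 65.004 / 1000
q = 0.06421420 W/m^2
Convert: 0.06421420 W/m^2 * 1000.0 = 64.214 mW/m^2
q = 64.214 mW/m^2


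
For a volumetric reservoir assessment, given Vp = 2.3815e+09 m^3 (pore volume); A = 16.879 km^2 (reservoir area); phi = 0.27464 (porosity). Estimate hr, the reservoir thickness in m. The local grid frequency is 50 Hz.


hr = Vp / (A * 1e6 * phi)
hr = 2.3815e+09 / (16.879 * 1e6 * 0.27464)
hr = 513.74 m


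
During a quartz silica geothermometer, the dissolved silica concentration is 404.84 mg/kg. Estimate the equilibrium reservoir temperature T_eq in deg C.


T_eq = 1309 / (5.19 - log10(SiO2)) - 273.15
T_eq = 1309 / (5.19 - log10(404.84)) - 273.15
T_eq = 233.68 deg C


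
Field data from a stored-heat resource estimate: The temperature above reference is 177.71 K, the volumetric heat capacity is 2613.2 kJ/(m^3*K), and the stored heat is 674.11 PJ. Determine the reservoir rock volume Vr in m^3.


Vr = Q_s * 1e12 / (rhoc * dT)
Vr = 674.11 * 1e12 / (2613.2 * 177.71)
Vr = 1.4516e+09 m^3


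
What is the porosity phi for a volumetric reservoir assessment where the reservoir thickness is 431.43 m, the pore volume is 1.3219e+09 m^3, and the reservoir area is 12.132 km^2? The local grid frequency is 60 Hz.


phi = Vp / (A * 1e6 * hr)
phi = 1.3219e+09 / (12.132 * 1e6 * 431.43)
phi = 0.25255


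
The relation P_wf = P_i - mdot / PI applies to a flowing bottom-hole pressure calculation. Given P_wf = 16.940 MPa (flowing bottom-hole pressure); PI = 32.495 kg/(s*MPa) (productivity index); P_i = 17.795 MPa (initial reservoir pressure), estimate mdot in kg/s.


mdot = (P_i - P_wf) * PI
mdot = (17.795 - 16.940) * 32.495
mdot = 27.783 kg/s


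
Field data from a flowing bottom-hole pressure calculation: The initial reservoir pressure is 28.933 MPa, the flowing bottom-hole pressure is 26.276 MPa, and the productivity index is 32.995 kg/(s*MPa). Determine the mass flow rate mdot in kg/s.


mdot = (P_i - P_wf) * PI
mdot = (28.933 - 26.276) * 32.995
mdot = 87.668 kg/s
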